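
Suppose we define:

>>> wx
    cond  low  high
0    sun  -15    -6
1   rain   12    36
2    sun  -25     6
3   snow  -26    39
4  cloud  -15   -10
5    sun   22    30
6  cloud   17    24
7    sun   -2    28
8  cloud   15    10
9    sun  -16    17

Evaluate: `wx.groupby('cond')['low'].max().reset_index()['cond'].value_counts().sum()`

group by cond, max of low:
cond
cloud    17
rain     12
snow    -26
sun      22
Name: low, dtype: int64
reset_index():
    cond  low
0  cloud   17
1   rain   12
2   snow  -26
3    sun   22
value_counts of cond:
cond
cloud    1
rain     1
snow     1
sun      1
Name: count, dtype: int64
So sum() = 4.

4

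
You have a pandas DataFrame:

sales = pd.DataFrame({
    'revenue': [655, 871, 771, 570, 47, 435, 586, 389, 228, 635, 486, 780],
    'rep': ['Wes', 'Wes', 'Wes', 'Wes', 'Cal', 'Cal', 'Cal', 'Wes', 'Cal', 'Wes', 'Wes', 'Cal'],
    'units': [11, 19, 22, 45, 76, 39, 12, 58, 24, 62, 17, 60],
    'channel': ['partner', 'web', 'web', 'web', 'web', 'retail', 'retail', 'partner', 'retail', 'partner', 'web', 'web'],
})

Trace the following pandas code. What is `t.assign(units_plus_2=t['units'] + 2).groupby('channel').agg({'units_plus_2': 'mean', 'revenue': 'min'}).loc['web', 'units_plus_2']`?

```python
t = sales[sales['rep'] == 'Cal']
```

70.0

filter rows where rep == 'Cal':
    revenue  rep  units channel
4        47  Cal     76     web
5       435  Cal     39  retail
6       586  Cal     12  retail
8       228  Cal     24  retail
11      780  Cal     60     web
add column units_plus_2 = t['units'] + 2:
    revenue  rep  units channel  units_plus_2
4        47  Cal     76     web            78
5       435  Cal     39  retail            41
6       586  Cal     12  retail            14
8       228  Cal     24  retail            26
11      780  Cal     60     web            62
group by channel: mean(units_plus_2), min(revenue):
         units_plus_2  revenue
channel                       
retail           27.0      228
web              70.0       47
Hence 70.0.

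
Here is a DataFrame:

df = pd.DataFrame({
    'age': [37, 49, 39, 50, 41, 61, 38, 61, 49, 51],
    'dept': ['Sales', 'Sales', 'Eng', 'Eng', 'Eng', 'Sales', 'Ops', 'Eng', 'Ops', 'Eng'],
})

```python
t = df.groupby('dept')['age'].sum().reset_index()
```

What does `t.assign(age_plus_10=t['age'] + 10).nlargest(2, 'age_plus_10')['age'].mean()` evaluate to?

group by dept, sum of age:
dept
Eng      242
Ops       87
Sales    147
Name: age, dtype: int64
reset_index():
    dept  age
0    Eng  242
1    Ops   87
2  Sales  147
add column age_plus_10 = t['age'] + 10:
    dept  age  age_plus_10
0    Eng  242          252
1    Ops   87           97
2  Sales  147          157
take 2 rows with largest age_plus_10:
    dept  age  age_plus_10
0    Eng  242          252
2  Sales  147          157
Hence 194.5.

194.5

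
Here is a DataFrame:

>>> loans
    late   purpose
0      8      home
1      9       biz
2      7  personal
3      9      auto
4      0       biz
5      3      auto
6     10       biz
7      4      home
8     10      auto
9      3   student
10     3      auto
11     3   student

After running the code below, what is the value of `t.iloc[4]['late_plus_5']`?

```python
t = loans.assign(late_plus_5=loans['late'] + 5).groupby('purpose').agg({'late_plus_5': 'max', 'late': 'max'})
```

add column late_plus_5 = loans['late'] + 5:
    late   purpose  late_plus_5
0      8      home           13
1      9       biz           14
2      7  personal           12
3      9      auto           14
4      0       biz            5
5      3      auto            8
6     10       biz           15
7      4      home            9
8     10      auto           15
9      3   student            8
10     3      auto            8
11     3   student            8
group by purpose: max(late_plus_5), max(late):
          late_plus_5  late
purpose                    
auto               15    10
biz                15    10
home               13     8
personal           12     7
student             8     3

8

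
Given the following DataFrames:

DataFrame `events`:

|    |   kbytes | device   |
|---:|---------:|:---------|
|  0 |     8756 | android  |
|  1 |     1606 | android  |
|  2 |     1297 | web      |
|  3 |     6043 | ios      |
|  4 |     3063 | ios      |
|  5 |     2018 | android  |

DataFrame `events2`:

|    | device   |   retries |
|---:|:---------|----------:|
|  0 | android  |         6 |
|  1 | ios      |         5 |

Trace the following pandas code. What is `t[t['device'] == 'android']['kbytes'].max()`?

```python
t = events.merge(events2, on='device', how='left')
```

8756

merge on 'device' (how='left') → 6 rows:
   kbytes   device  retries
0    8756  android      6.0
1    1606  android      6.0
2    1297      web      NaN
3    6043      ios      5.0
4    3063      ios      5.0
5    2018  android      6.0
filter rows where device == 'android':
   kbytes   device  retries
0    8756  android      6.0
1    1606  android      6.0
5    2018  android      6.0
Finally, max of column 'kbytes' = 8756.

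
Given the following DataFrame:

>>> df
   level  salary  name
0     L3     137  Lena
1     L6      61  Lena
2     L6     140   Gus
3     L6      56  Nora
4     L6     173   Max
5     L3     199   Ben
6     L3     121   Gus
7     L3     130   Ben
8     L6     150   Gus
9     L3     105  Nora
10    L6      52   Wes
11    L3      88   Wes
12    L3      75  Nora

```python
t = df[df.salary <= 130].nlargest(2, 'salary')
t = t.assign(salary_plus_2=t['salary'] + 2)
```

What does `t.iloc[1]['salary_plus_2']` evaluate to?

123

filter rows where salary <= 130:
   level  salary  name
1     L6      61  Lena
3     L6      56  Nora
6     L3     121   Gus
7     L3     130   Ben
9     L3     105  Nora
10    L6      52   Wes
11    L3      88   Wes
12    L3      75  Nora
take 2 rows with largest salary:
  level  salary name
7    L3     130  Ben
6    L3     121  Gus
add column salary_plus_2 = t['salary'] + 2:
  level  salary name  salary_plus_2
7    L3     130  Ben            132
6    L3     121  Gus            123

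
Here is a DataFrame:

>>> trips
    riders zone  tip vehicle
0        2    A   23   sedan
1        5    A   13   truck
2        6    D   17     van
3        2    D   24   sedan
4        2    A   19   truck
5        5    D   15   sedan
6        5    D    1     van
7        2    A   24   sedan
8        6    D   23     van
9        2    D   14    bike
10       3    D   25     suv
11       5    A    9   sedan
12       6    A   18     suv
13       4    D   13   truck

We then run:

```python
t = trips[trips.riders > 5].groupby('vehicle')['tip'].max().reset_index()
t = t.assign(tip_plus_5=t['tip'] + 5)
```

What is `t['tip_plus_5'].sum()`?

filter rows where riders > 5:
    riders zone  tip vehicle
2        6    D   17     van
8        6    D   23     van
12       6    A   18     suv
group by vehicle, max of tip:
vehicle
suv    18
van    23
Name: tip, dtype: int64
reset_index():
  vehicle  tip
0     suv   18
1     van   23
add column tip_plus_5 = t['tip'] + 5:
  vehicle  tip  tip_plus_5
0     suv   18          23
1     van   23          28
Then the sum of column 'tip_plus_5': 51

51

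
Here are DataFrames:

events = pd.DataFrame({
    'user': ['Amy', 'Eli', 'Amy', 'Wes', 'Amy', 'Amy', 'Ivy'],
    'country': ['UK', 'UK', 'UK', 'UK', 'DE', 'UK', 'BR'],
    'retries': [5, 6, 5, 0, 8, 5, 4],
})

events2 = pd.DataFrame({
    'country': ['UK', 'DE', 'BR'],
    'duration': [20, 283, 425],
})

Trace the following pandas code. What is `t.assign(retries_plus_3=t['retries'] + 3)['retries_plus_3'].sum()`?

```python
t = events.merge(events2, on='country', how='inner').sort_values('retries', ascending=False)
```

54

merge on 'country' (how='inner') → 7 rows:
  user country  retries  duration
0  Amy      UK        5        20
1  Eli      UK        6        20
2  Amy      UK        5        20
3  Wes      UK        0        20
4  Amy      DE        8       283
5  Amy      UK        5        20
6  Ivy      BR        4       425
sort by retries descending:
  user country  retries  duration
4  Amy      DE        8       283
1  Eli      UK        6        20
0  Amy      UK        5        20
2  Amy      UK        5        20
5  Amy      UK        5        20
6  Ivy      BR        4       425
3  Wes      UK        0        20
add column retries_plus_3 = t['retries'] + 3:
  user country  retries  duration  retries_plus_3
4  Amy      DE        8       283              11
1  Eli      UK        6        20               9
0  Amy      UK        5        20               8
2  Amy      UK        5        20               8
5  Amy      UK        5        20               8
6  Ivy      BR        4       425               7
3  Wes      UK        0        20               3
Taking the sum of column 'retries_plus_3' gives 54.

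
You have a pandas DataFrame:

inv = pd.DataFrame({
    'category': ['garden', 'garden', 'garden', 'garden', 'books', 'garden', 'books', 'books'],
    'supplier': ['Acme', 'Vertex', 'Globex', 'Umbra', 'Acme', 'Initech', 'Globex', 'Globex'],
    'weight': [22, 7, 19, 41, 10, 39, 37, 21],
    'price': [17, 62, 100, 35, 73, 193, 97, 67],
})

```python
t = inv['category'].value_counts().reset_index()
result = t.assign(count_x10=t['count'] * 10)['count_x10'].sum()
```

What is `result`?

80

value_counts of category:
category
garden    5
books     3
Name: count, dtype: int64
reset_index():
  category  count
0   garden      5
1    books      3
add column count_x10 = t['count'] * 10:
  category  count  count_x10
0   garden      5         50
1    books      3         30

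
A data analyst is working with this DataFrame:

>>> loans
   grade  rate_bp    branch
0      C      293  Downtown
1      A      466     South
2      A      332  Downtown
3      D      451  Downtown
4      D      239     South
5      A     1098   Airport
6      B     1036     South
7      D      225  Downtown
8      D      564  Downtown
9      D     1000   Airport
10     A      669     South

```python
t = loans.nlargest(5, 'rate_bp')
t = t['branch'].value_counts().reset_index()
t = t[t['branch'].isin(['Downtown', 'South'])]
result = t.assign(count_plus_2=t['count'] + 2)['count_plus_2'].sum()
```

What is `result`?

take 5 rows with largest rate_bp:
   grade  rate_bp    branch
5      A     1098   Airport
6      B     1036     South
9      D     1000   Airport
10     A      669     South
8      D      564  Downtown
value_counts of branch:
branch
Airport     2
South       2
Downtown    1
Name: count, dtype: int64
reset_index():
     branch  count
0   Airport      2
1     South      2
2  Downtown      1
filter rows where branch in ['Downtown', 'South']:
     branch  count
1     South      2
2  Downtown      1
add column count_plus_2 = t['count'] + 2:
     branch  count  count_plus_2
1     South      2             4
2  Downtown      1             3
Hence 7.

7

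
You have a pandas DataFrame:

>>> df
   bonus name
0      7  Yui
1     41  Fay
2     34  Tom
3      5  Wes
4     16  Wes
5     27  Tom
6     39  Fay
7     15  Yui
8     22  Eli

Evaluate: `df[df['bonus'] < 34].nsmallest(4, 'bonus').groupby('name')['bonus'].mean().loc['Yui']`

11.0

filter rows where bonus < 34:
   bonus name
0      7  Yui
3      5  Wes
4     16  Wes
5     27  Tom
7     15  Yui
8     22  Eli
take 4 rows with smallest bonus:
   bonus name
3      5  Wes
0      7  Yui
7     15  Yui
4     16  Wes
group by name, mean of bonus:
name
Wes    10.5
Yui    11.0
Name: bonus, dtype: float64
Finally, value at index 'Yui' = 11.0.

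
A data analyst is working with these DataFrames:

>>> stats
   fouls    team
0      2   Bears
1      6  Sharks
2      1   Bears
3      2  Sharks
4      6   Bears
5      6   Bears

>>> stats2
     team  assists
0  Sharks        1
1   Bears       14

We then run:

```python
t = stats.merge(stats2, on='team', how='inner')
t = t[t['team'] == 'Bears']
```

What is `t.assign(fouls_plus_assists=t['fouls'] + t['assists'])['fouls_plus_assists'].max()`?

merge on 'team' (how='inner') → 6 rows:
   fouls    team  assists
0      2   Bears       14
1      6  Sharks        1
2      1   Bears       14
3      2  Sharks        1
4      6   Bears       14
5      6   Bears       14
filter rows where team == 'Bears':
   fouls   team  assists
0      2  Bears       14
2      1  Bears       14
4      6  Bears       14
5      6  Bears       14
add column fouls_plus_assists = t['fouls'] + t['assists']:
   fouls   team  assists  fouls_plus_assists
0      2  Bears       14                  16
2      1  Bears       14                  15
4      6  Bears       14                  20
5      6  Bears       14                  20

20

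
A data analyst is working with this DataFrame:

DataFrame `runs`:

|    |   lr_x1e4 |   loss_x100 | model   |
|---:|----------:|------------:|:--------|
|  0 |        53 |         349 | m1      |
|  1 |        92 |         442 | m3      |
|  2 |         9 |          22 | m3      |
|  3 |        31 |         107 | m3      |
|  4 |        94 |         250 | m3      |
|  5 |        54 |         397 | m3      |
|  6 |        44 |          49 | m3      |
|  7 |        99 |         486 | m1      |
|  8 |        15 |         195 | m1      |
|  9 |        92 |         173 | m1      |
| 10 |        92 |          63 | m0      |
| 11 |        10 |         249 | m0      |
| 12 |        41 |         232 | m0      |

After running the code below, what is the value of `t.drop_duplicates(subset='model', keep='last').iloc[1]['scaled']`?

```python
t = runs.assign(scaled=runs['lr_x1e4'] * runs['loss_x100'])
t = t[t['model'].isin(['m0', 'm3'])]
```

9512

add column scaled = runs['lr_x1e4'] * runs['loss_x100']:
    lr_x1e4  loss_x100 model  scaled
0        53        349    m1   18497
1        92        442    m3   40664
2         9         22    m3     198
3        31        107    m3    3317
4        94        250    m3   23500
5        54        397    m3   21438
6        44         49    m3    2156
7        99        486    m1   48114
8        15        195    m1    2925
9        92        173    m1   15916
10       92         63    m0    5796
11       10        249    m0    2490
12       41        232    m0    9512
filter rows where model in ['m0', 'm3']:
    lr_x1e4  loss_x100 model  scaled
1        92        442    m3   40664
2         9         22    m3     198
3        31        107    m3    3317
4        94        250    m3   23500
5        54        397    m3   21438
6        44         49    m3    2156
10       92         63    m0    5796
11       10        249    m0    2490
12       41        232    m0    9512
drop duplicate model (keep=last):
    lr_x1e4  loss_x100 model  scaled
6        44         49    m3    2156
12       41        232    m0    9512
value at position 1, column 'scaled' → 9512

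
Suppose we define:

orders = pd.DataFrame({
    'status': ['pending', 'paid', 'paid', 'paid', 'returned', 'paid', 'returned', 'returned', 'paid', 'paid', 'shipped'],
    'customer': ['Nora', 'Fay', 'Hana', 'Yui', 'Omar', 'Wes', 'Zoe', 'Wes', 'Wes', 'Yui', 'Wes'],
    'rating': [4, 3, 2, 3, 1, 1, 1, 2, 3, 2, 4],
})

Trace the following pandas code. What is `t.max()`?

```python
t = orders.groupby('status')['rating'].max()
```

group by status, max of rating:
status
paid        3
pending     4
returned    2
shipped     4
Name: rating, dtype: int64
The max of the resulting series is 4.

4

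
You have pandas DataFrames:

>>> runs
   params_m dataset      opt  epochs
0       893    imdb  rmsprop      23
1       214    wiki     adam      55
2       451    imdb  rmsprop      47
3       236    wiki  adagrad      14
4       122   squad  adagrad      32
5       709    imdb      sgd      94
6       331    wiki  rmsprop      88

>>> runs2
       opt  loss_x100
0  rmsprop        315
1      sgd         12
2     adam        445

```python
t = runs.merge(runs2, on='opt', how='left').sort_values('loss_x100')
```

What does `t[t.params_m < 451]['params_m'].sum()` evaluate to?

merge on 'opt' (how='left') → 7 rows:
   params_m dataset      opt  epochs  loss_x100
0       893    imdb  rmsprop      23      315.0
1       214    wiki     adam      55      445.0
2       451    imdb  rmsprop      47      315.0
3       236    wiki  adagrad      14        NaN
4       122   squad  adagrad      32        NaN
5       709    imdb      sgd      94       12.0
6       331    wiki  rmsprop      88      315.0
sort by loss_x100:
   params_m dataset      opt  epochs  loss_x100
5       709    imdb      sgd      94       12.0
0       893    imdb  rmsprop      23      315.0
2       451    imdb  rmsprop      47      315.0
6       331    wiki  rmsprop      88      315.0
1       214    wiki     adam      55      445.0
3       236    wiki  adagrad      14        NaN
4       122   squad  adagrad      32        NaN
filter rows where params_m < 451:
   params_m dataset      opt  epochs  loss_x100
6       331    wiki  rmsprop      88      315.0
1       214    wiki     adam      55      445.0
3       236    wiki  adagrad      14        NaN
4       122   squad  adagrad      32        NaN

903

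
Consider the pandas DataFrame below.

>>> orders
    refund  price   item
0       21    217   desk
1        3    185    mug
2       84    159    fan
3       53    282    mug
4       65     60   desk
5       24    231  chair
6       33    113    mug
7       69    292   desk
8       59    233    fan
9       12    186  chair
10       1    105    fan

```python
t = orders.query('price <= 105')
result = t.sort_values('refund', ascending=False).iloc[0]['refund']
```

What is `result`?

65

filter rows where price <= 105:
    refund  price  item
4       65     60  desk
10       1    105   fan
sort by refund descending:
    refund  price  item
4       65     60  desk
10       1    105   fan
The value at position 0, column 'refund' is 65.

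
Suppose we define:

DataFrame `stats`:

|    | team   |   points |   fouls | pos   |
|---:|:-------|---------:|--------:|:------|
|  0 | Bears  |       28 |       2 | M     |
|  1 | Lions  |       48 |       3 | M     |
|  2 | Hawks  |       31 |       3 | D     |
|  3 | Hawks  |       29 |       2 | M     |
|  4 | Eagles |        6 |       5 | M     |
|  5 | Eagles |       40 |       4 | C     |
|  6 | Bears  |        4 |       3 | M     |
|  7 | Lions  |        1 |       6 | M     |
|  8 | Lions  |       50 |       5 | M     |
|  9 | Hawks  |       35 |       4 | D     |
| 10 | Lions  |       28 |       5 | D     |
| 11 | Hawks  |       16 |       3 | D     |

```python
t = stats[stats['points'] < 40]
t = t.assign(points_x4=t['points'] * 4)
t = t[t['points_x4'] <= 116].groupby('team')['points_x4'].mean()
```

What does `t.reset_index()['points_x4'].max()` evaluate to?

90.0

filter rows where points < 40:
      team  points  fouls pos
0    Bears      28      2   M
2    Hawks      31      3   D
3    Hawks      29      2   M
4   Eagles       6      5   M
6    Bears       4      3   M
7    Lions       1      6   M
9    Hawks      35      4   D
10   Lions      28      5   D
11   Hawks      16      3   D
add column points_x4 = t['points'] * 4:
      team  points  fouls pos  points_x4
0    Bears      28      2   M        112
2    Hawks      31      3   D        124
3    Hawks      29      2   M        116
4   Eagles       6      5   M         24
6    Bears       4      3   M         16
7    Lions       1      6   M          4
9    Hawks      35      4   D        140
10   Lions      28      5   D        112
11   Hawks      16      3   D         64
filter rows where points_x4 <= 116:
      team  points  fouls pos  points_x4
0    Bears      28      2   M        112
3    Hawks      29      2   M        116
4   Eagles       6      5   M         24
6    Bears       4      3   M         16
7    Lions       1      6   M          4
10   Lions      28      5   D        112
11   Hawks      16      3   D         64
group by team, mean of points_x4:
team
Bears     64.0
Eagles    24.0
Hawks     90.0
Lions     58.0
Name: points_x4, dtype: float64
reset_index():
     team  points_x4
0   Bears       64.0
1  Eagles       24.0
2   Hawks       90.0
3   Lions       58.0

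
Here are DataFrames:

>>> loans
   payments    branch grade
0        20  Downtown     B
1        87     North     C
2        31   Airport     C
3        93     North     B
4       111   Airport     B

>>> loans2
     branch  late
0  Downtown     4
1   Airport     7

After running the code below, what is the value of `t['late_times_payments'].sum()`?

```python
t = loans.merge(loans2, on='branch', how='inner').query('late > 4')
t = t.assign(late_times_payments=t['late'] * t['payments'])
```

merge on 'branch' (how='inner') → 3 rows:
   payments    branch grade  late
0        20  Downtown     B     4
1        31   Airport     C     7
2       111   Airport     B     7
filter rows where late > 4:
   payments   branch grade  late
1        31  Airport     C     7
2       111  Airport     B     7
add column late_times_payments = t['late'] * t['payments']:
   payments   branch grade  late  late_times_payments
1        31  Airport     C     7                  217
2       111  Airport     B     7                  777

994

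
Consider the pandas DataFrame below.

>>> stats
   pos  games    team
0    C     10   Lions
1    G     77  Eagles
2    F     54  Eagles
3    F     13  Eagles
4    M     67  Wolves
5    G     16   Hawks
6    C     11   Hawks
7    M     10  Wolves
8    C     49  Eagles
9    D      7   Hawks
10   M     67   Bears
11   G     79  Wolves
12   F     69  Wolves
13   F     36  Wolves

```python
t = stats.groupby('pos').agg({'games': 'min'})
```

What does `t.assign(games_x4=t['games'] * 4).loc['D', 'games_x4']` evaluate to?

28

group by pos, min of games:
     games
pos       
C       10
D        7
F       13
G       16
M       10
add column games_x4 = t['games'] * 4:
     games  games_x4
pos                 
C       10        40
D        7        28
F       13        52
G       16        64
M       10        40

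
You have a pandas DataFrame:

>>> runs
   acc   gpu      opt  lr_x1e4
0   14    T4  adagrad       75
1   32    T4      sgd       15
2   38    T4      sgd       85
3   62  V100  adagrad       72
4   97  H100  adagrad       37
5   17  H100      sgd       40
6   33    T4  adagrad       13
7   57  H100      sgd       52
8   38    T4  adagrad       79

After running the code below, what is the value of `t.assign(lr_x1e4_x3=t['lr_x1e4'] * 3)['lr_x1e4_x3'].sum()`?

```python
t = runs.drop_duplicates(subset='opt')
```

270

drop duplicate opt (keep=first):
   acc gpu      opt  lr_x1e4
0   14  T4  adagrad       75
1   32  T4      sgd       15
add column lr_x1e4_x3 = t['lr_x1e4'] * 3:
   acc gpu      opt  lr_x1e4  lr_x1e4_x3
0   14  T4  adagrad       75         225
1   32  T4      sgd       15          45
So sum() = 270.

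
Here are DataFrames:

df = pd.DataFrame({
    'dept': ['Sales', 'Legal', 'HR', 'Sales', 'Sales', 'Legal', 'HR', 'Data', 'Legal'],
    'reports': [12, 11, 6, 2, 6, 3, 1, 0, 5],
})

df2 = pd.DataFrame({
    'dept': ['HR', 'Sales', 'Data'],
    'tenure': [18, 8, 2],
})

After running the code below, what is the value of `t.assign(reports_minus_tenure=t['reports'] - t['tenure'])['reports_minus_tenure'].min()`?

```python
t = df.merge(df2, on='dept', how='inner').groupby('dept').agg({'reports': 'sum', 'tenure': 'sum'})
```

-29

merge on 'dept' (how='inner') → 6 rows:
    dept  reports  tenure
0  Sales       12       8
1     HR        6      18
2  Sales        2       8
3  Sales        6       8
4     HR        1      18
5   Data        0       2
group by dept: sum(reports), sum(tenure):
       reports  tenure
dept                  
Data         0       2
HR           7      36
Sales       20      24
add column reports_minus_tenure = t['reports'] - t['tenure']:
       reports  tenure  reports_minus_tenure
dept                                        
Data         0       2                    -2
HR           7      36                   -29
Sales       20      24                    -4
So min() = -29.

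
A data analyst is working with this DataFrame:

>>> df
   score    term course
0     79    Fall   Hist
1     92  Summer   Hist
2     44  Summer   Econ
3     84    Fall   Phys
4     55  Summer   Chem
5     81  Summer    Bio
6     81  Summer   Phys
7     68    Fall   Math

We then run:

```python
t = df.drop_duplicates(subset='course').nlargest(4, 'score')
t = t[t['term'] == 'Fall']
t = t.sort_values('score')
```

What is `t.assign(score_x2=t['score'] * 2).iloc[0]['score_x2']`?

drop duplicate course (keep=first):
   score    term course
0     79    Fall   Hist
2     44  Summer   Econ
3     84    Fall   Phys
4     55  Summer   Chem
5     81  Summer    Bio
7     68    Fall   Math
take 4 rows with largest score:
   score    term course
3     84    Fall   Phys
5     81  Summer    Bio
0     79    Fall   Hist
7     68    Fall   Math
filter rows where term == 'Fall':
   score  term course
3     84  Fall   Phys
0     79  Fall   Hist
7     68  Fall   Math
sort by score:
   score  term course
7     68  Fall   Math
0     79  Fall   Hist
3     84  Fall   Phys
add column score_x2 = t['score'] * 2:
   score  term course  score_x2
7     68  Fall   Math       136
0     79  Fall   Hist       158
3     84  Fall   Phys       168

136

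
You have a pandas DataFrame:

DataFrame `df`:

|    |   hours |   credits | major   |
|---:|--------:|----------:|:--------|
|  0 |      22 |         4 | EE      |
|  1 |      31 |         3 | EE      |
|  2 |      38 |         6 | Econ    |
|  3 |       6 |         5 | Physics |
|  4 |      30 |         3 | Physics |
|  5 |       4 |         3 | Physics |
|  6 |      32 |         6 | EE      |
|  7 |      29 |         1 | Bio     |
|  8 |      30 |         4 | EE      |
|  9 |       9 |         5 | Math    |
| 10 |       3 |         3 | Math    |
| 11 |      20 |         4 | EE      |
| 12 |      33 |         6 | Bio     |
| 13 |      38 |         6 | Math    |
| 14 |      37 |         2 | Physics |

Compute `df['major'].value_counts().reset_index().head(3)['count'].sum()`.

12

value_counts of major:
major
EE         5
Physics    4
Math       3
Bio        2
Econ       1
Name: count, dtype: int64
reset_index():
     major  count
0       EE      5
1  Physics      4
2     Math      3
3      Bio      2
4     Econ      1
take first 3 rows:
     major  count
0       EE      5
1  Physics      4
2     Math      3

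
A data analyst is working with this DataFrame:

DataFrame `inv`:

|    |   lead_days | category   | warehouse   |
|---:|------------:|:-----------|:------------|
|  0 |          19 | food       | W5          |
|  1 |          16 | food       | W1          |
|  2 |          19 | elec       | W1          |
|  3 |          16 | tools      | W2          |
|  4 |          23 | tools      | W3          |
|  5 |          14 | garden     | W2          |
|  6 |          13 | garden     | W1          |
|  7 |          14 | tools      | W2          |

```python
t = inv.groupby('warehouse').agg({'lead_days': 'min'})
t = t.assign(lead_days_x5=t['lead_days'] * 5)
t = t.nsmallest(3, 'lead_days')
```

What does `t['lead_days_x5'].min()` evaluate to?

group by warehouse, min of lead_days:
           lead_days
warehouse           
W1                13
W2                14
W3                23
W5                19
add column lead_days_x5 = t['lead_days'] * 5:
           lead_days  lead_days_x5
warehouse                         
W1                13            65
W2                14            70
W3                23           115
W5                19            95
take 3 rows with smallest lead_days:
           lead_days  lead_days_x5
warehouse                         
W1                13            65
W2                14            70
W5                19            95
min of column 'lead_days_x5' → 65

65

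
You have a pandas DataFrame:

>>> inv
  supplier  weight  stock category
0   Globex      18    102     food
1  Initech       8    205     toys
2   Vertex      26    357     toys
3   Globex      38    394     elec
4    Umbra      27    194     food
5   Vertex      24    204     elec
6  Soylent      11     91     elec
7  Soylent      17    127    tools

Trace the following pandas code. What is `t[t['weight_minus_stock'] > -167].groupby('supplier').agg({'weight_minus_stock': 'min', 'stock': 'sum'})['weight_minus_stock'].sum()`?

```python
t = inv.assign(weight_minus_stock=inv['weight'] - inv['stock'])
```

add column weight_minus_stock = inv['weight'] - inv['stock']:
  supplier  weight  stock category  weight_minus_stock
0   Globex      18    102     food                 -84
1  Initech       8    205     toys                -197
2   Vertex      26    357     toys                -331
3   Globex      38    394     elec                -356
4    Umbra      27    194     food                -167
5   Vertex      24    204     elec                -180
6  Soylent      11     91     elec                 -80
7  Soylent      17    127    tools                -110
filter rows where weight_minus_stock > -167:
  supplier  weight  stock category  weight_minus_stock
0   Globex      18    102     food                 -84
6  Soylent      11     91     elec                 -80
7  Soylent      17    127    tools                -110
group by supplier: min(weight_minus_stock), sum(stock):
          weight_minus_stock  stock
supplier                           
Globex                   -84    102
Soylent                 -110    218
Finally, sum of column 'weight_minus_stock' = -194.

-194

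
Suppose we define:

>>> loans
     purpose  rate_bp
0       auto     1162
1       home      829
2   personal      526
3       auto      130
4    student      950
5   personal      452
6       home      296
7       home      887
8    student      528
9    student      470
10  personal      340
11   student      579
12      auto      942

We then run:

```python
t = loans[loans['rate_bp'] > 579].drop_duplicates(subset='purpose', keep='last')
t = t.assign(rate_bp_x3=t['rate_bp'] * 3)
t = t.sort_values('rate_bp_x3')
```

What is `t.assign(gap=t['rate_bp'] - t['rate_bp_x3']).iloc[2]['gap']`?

-1900

filter rows where rate_bp > 579:
    purpose  rate_bp
0      auto     1162
1      home      829
4   student      950
7      home      887
12     auto      942
drop duplicate purpose (keep=last):
    purpose  rate_bp
4   student      950
7      home      887
12     auto      942
add column rate_bp_x3 = t['rate_bp'] * 3:
    purpose  rate_bp  rate_bp_x3
4   student      950        2850
7      home      887        2661
12     auto      942        2826
sort by rate_bp_x3:
    purpose  rate_bp  rate_bp_x3
7      home      887        2661
12     auto      942        2826
4   student      950        2850
add column gap = t['rate_bp'] - t['rate_bp_x3']:
    purpose  rate_bp  rate_bp_x3   gap
7      home      887        2661 -1774
12     auto      942        2826 -1884
4   student      950        2850 -1900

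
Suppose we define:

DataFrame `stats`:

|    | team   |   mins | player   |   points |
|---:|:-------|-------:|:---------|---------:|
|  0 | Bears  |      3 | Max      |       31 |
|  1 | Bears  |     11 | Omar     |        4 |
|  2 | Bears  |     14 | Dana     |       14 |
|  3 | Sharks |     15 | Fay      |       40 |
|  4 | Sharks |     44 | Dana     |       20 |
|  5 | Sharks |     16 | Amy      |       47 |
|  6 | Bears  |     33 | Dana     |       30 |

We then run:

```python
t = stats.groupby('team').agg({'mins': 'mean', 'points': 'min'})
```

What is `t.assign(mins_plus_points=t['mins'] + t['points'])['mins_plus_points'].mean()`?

group by team: mean(mins), min(points):
         mins  points
team                 
Bears   15.25       4
Sharks  25.00      20
add column mins_plus_points = t['mins'] + t['points']:
         mins  points  mins_plus_points
team                                   
Bears   15.25       4             19.25
Sharks  25.00      20             45.00
Reading off the mean of column 'mins_plus_points', we get 32.125.

32.125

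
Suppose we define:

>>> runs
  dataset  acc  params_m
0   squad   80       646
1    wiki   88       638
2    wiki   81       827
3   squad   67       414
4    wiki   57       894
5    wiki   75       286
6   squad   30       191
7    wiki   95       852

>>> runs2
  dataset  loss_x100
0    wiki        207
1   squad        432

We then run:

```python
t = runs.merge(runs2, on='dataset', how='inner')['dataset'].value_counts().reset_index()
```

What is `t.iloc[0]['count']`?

5

merge on 'dataset' (how='inner') → 8 rows:
  dataset  acc  params_m  loss_x100
0   squad   80       646        432
1    wiki   88       638        207
2    wiki   81       827        207
3   squad   67       414        432
4    wiki   57       894        207
5    wiki   75       286        207
6   squad   30       191        432
7    wiki   95       852        207
value_counts of dataset:
dataset
wiki     5
squad    3
Name: count, dtype: int64
reset_index():
  dataset  count
0    wiki      5
1   squad      3
Taking the value at position 0, column 'count' gives 5.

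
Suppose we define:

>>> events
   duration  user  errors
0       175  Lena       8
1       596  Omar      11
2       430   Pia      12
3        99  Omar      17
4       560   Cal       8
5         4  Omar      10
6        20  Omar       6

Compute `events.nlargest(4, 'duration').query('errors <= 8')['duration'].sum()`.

take 4 rows with largest duration:
   duration  user  errors
1       596  Omar      11
4       560   Cal       8
2       430   Pia      12
0       175  Lena       8
filter rows where errors <= 8:
   duration  user  errors
4       560   Cal       8
0       175  Lena       8
sum of column 'duration' → 735

735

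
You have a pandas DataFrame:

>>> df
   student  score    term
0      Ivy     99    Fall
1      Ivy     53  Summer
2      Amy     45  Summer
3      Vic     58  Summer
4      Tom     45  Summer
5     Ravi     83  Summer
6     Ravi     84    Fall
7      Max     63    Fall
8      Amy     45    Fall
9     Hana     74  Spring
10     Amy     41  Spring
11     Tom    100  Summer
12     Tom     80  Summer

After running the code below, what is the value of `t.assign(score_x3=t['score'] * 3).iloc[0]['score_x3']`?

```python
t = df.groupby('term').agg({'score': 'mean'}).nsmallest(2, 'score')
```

group by term, mean of score:
            score
term             
Fall    72.750000
Spring  57.500000
Summer  66.285714
take 2 rows with smallest score:
            score
term             
Spring  57.500000
Summer  66.285714
add column score_x3 = t['score'] * 3:
            score    score_x3
term                         
Spring  57.500000  172.500000
Summer  66.285714  198.857143
Then the value at position 0, column 'score_x3': 172.5

172.5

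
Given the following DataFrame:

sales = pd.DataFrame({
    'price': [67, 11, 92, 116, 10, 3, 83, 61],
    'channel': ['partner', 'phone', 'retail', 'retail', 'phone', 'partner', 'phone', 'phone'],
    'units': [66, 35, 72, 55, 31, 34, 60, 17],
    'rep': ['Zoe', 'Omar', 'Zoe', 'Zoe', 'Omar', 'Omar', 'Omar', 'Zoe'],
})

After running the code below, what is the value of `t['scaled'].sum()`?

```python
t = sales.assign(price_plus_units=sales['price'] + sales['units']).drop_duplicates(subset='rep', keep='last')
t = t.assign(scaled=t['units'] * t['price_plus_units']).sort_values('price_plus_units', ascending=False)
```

add column price_plus_units = sales['price'] + sales['units']:
   price  channel  units   rep  price_plus_units
0     67  partner     66   Zoe               133
1     11    phone     35  Omar                46
2     92   retail     72   Zoe               164
3    116   retail     55   Zoe               171
4     10    phone     31  Omar                41
5      3  partner     34  Omar                37
6     83    phone     60  Omar               143
7     61    phone     17   Zoe                78
drop duplicate rep (keep=last):
   price channel  units   rep  price_plus_units
6     83   phone     60  Omar               143
7     61   phone     17   Zoe                78
add column scaled = t['units'] * t['price_plus_units']:
   price channel  units   rep  price_plus_units  scaled
6     83   phone     60  Omar               143    8580
7     61   phone     17   Zoe                78    1326
sort by price_plus_units descending:
   price channel  units   rep  price_plus_units  scaled
6     83   phone     60  Omar               143    8580
7     61   phone     17   Zoe                78    1326
Finally, sum of column 'scaled' = 9906.

9906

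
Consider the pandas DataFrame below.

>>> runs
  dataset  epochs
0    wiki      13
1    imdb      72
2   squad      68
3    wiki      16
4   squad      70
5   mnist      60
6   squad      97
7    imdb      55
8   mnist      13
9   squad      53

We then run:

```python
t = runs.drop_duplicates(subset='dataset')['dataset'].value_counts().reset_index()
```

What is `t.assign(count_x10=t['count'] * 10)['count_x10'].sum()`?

drop duplicate dataset (keep=first):
  dataset  epochs
0    wiki      13
1    imdb      72
2   squad      68
5   mnist      60
value_counts of dataset:
dataset
wiki     1
imdb     1
squad    1
mnist    1
Name: count, dtype: int64
reset_index():
  dataset  count
0    wiki      1
1    imdb      1
2   squad      1
3   mnist      1
add column count_x10 = t['count'] * 10:
  dataset  count  count_x10
0    wiki      1         10
1    imdb      1         10
2   squad      1         10
3   mnist      1         10
Then the sum of column 'count_x10': 40

40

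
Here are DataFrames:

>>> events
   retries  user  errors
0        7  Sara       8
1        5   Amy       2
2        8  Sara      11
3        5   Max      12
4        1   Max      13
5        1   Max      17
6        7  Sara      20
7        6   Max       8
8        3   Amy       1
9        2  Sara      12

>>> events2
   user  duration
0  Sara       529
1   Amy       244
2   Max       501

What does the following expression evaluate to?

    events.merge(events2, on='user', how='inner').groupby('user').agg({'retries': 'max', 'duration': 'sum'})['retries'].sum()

19

merge on 'user' (how='inner') → 10 rows:
   retries  user  errors  duration
0        7  Sara       8       529
1        5   Amy       2       244
2        8  Sara      11       529
3        5   Max      12       501
4        1   Max      13       501
5        1   Max      17       501
6        7  Sara      20       529
7        6   Max       8       501
8        3   Amy       1       244
9        2  Sara      12       529
group by user: max(retries), sum(duration):
      retries  duration
user                   
Amy         5       488
Max         6      2004
Sara        8      2116
Reading off the sum of column 'retries', we get 19.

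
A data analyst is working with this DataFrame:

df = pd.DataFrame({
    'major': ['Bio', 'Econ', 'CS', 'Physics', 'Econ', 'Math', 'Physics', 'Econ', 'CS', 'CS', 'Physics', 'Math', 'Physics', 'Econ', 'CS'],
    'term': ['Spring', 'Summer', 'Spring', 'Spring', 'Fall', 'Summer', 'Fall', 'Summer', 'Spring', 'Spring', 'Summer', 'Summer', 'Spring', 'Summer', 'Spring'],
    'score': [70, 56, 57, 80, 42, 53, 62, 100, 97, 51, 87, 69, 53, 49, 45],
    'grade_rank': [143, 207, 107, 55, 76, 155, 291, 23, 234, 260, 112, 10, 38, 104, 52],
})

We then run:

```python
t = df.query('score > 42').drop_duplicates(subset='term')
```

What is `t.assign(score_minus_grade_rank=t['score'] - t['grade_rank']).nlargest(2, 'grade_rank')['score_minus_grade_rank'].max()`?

filter rows where score > 42:
      major    term  score  grade_rank
0       Bio  Spring     70         143
1      Econ  Summer     56         207
2        CS  Spring     57         107
3   Physics  Spring     80          55
5      Math  Summer     53         155
6   Physics    Fall     62         291
7      Econ  Summer    100          23
8        CS  Spring     97         234
9        CS  Spring     51         260
10  Physics  Summer     87         112
11     Math  Summer     69          10
12  Physics  Spring     53          38
13     Econ  Summer     49         104
14       CS  Spring     45          52
drop duplicate term (keep=first):
     major    term  score  grade_rank
0      Bio  Spring     70         143
1     Econ  Summer     56         207
6  Physics    Fall     62         291
add column score_minus_grade_rank = t['score'] - t['grade_rank']:
     major    term  score  grade_rank  score_minus_grade_rank
0      Bio  Spring     70         143                     -73
1     Econ  Summer     56         207                    -151
6  Physics    Fall     62         291                    -229
take 2 rows with largest grade_rank:
     major    term  score  grade_rank  score_minus_grade_rank
6  Physics    Fall     62         291                    -229
1     Econ  Summer     56         207                    -151
The max of column 'score_minus_grade_rank' is -151.

-151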